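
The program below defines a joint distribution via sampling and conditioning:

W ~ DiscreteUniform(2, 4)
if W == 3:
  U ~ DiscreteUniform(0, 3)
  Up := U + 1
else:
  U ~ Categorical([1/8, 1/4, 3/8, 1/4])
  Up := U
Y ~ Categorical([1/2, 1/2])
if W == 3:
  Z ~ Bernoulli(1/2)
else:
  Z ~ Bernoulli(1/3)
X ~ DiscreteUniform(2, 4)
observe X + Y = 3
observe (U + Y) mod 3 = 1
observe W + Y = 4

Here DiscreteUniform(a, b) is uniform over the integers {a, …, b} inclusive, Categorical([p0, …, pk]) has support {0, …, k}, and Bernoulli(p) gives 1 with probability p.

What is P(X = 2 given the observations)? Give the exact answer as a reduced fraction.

P(X = 2 | obs) = 2/3

Enumerate traces; 6 have nonzero weight after conditioning:
  (W=3, U=0, Y=1, Z=0, X=2) weight 1/144
  (W=3, U=0, Y=1, Z=1, X=2) weight 1/144
  (W=3, U=3, Y=1, Z=0, X=2) weight 1/144
  (W=3, U=3, Y=1, Z=1, X=2) weight 1/144
  (W=4, U=1, Y=0, Z=0, X=3) weight 1/108
  (W=4, U=1, Y=0, Z=1, X=3) weight 1/216
Group by X:
  weight(X=2) = 1/36
  weight(X=3) = 1/72
Total weight = 1/36 + 1/72 = 1/24
P(X=2 | obs) = 1/36 / 1/24 = 2/3
P(X=3 | obs) = 1/72 / 1/24 = 1/3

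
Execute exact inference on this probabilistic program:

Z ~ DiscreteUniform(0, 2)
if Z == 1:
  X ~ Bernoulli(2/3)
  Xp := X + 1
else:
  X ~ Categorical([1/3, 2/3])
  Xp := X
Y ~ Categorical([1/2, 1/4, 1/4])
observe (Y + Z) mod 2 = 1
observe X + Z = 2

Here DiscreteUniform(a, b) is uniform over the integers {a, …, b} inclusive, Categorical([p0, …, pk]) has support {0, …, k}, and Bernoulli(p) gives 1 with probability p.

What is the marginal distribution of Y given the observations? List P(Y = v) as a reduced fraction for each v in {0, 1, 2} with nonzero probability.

P(Y=0) = 4/7, P(Y=1) = 1/7, P(Y=2) = 2/7

Enumerate traces; 3 have nonzero weight after conditioning:
  (Z=1, X=1, Y=0) weight 1/9
  (Z=1, X=1, Y=2) weight 1/18
  (Z=2, X=0, Y=1) weight 1/36
Group by Y:
  weight(Y=0) = 1/9
  weight(Y=1) = 1/36
  weight(Y=2) = 1/18
Total weight = 1/9 + 1/36 + 1/18 = 7/36
P(Y=0 | obs) = 1/9 / 7/36 = 4/7
P(Y=1 | obs) = 1/36 / 7/36 = 1/7
P(Y=2 | obs) = 1/18 / 7/36 = 2/7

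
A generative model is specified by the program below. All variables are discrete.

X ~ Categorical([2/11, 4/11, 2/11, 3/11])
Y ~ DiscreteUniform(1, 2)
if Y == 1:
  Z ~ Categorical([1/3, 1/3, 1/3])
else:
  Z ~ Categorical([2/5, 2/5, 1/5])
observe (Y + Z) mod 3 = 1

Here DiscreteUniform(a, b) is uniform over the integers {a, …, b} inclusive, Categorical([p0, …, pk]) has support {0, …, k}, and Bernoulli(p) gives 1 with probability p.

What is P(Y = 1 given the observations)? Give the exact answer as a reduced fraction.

Enumerate traces; 8 have nonzero weight after conditioning:
  (X=0, Y=1, Z=0) weight 1/33
  (X=0, Y=2, Z=2) weight 1/55
  (X=1, Y=1, Z=0) weight 2/33
  (X=1, Y=2, Z=2) weight 2/55
  (X=2, Y=1, Z=0) weight 1/33
  (X=2, Y=2, Z=2) weight 1/55
  (X=3, Y=1, Z=0) weight 1/22
  (X=3, Y=2, Z=2) weight 3/110
Group by Y:
  weight(Y=1) = 1/6
  weight(Y=2) = 1/10
Total weight = 1/6 + 1/10 = 4/15
P(Y=1 | obs) = 1/6 / 4/15 = 5/8
P(Y=2 | obs) = 1/10 / 4/15 = 3/8

P(Y = 1 | obs) = 5/8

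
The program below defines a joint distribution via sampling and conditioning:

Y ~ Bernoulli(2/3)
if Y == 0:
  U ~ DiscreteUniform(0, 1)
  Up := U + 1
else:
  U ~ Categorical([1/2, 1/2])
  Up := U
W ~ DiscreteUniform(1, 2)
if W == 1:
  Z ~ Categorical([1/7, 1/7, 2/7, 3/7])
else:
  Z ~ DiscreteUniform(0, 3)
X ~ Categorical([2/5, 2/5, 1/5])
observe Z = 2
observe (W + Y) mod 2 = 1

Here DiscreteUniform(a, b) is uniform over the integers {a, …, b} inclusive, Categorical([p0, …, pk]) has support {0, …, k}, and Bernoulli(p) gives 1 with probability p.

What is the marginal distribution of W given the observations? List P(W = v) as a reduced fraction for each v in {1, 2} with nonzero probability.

P(W=1) = 4/11, P(W=2) = 7/11

Enumerate traces; 12 have nonzero weight after conditioning:
  (Y=0, U=0, W=1, Z=2, X=0) weight 1/105
  (Y=0, U=0, W=1, Z=2, X=1) weight 1/105
  (Y=0, U=0, W=1, Z=2, X=2) weight 1/210
  (Y=0, U=1, W=1, Z=2, X=0) weight 1/105
  (Y=0, U=1, W=1, Z=2, X=1) weight 1/105
  (Y=0, U=1, W=1, Z=2, X=2) weight 1/210
  (Y=1, U=0, W=2, Z=2, X=0) weight 1/60
  (Y=1, U=0, W=2, Z=2, X=1) weight 1/60
  … 4 more
Group by W:
  weight(W=1) = 1/21
  weight(W=2) = 1/12
Total weight = 1/21 + 1/12 = 11/84
P(W=1 | obs) = 1/21 / 11/84 = 4/11
P(W=2 | obs) = 1/12 / 11/84 = 7/11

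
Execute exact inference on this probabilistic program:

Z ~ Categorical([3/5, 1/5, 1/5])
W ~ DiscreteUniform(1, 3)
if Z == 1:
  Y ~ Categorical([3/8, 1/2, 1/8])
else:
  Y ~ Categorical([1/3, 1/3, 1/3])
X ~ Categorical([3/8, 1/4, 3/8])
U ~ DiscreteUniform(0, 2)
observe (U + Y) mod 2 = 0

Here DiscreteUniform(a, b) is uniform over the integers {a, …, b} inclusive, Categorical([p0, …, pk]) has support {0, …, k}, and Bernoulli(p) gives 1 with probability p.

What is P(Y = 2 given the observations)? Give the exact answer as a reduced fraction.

Enumerate traces; 135 have nonzero weight after conditioning:
  (Z=0, W=1, Y=0, X=0, U=0) weight 1/120
  (Z=0, W=1, Y=0, X=0, U=2) weight 1/120
  (Z=0, W=1, Y=0, X=1, U=0) weight 1/180
  (Z=0, W=1, Y=0, X=1, U=2) weight 1/180
  (Z=0, W=1, Y=0, X=2, U=0) weight 1/120
  (Z=0, W=1, Y=0, X=2, U=2) weight 1/120
  (Z=0, W=1, Y=1, X=0, U=1) weight 1/120
  (Z=0, W=1, Y=1, X=1, U=1) weight 1/180
  (Z=0, W=1, Y=2, X=0, U=0) weight 1/120
  … 126 more
Group by Y:
  weight(Y=0) = 41/180
  weight(Y=1) = 11/90
  weight(Y=2) = 7/36
Total weight = 41/180 + 11/90 + 7/36 = 49/90
P(Y=0 | obs) = 41/180 / 49/90 = 41/98
P(Y=1 | obs) = 11/90 / 49/90 = 11/49
P(Y=2 | obs) = 7/36 / 49/90 = 5/14

P(Y = 2 | obs) = 5/14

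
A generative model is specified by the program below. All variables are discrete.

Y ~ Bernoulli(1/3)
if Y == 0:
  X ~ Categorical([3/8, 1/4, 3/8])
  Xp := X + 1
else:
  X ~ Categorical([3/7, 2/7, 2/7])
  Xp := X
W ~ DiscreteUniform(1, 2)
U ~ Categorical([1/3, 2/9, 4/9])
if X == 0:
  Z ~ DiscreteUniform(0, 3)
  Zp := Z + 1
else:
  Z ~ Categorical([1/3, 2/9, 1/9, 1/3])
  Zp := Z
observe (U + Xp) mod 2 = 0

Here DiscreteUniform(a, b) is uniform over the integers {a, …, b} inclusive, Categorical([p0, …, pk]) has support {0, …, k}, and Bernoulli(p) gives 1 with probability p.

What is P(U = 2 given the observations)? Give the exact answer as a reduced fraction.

P(U = 2 | obs) = 68/169

Enumerate traces; 72 have nonzero weight after conditioning:
  (Y=0, X=0, W=1, U=1, Z=0) weight 1/144
  (Y=0, X=0, W=1, U=1, Z=1) weight 1/144
  (Y=0, X=0, W=1, U=1, Z=2) weight 1/144
  (Y=0, X=0, W=1, U=1, Z=3) weight 1/144
  (Y=0, X=0, W=2, U=1, Z=0) weight 1/144
  (Y=0, X=0, W=2, U=1, Z=1) weight 1/144
  (Y=0, X=0, W=2, U=1, Z=2) weight 1/144
  (Y=0, X=0, W=2, U=1, Z=3) weight 1/144
  (Y=0, X=1, W=1, U=0, Z=0) weight 1/108
  (Y=0, X=1, W=1, U=2, Z=0) weight 1/81
  … 62 more
Group by U:
  weight(U=0) = 17/126
  weight(U=1) = 25/189
  weight(U=2) = 34/189
Total weight = 17/126 + 25/189 + 34/189 = 169/378
P(U=0 | obs) = 17/126 / 169/378 = 51/169
P(U=1 | obs) = 25/189 / 169/378 = 50/169
P(U=2 | obs) = 34/189 / 169/378 = 68/169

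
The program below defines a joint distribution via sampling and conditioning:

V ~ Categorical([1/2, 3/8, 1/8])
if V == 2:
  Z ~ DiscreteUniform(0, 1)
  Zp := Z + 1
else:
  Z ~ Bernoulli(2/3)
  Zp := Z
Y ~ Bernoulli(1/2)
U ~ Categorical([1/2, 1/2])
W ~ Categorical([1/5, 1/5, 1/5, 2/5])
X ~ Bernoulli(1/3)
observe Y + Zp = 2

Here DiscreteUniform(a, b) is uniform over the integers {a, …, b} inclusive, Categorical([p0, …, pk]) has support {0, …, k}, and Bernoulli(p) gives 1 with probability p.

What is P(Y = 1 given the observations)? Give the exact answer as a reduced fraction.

Enumerate traces; 64 have nonzero weight after conditioning:
  (V=0, Z=1, Y=1, U=0, W=0, X=0) weight 1/90
  (V=0, Z=1, Y=1, U=0, W=0, X=1) weight 1/180
  (V=0, Z=1, Y=1, U=0, W=1, X=0) weight 1/90
  (V=0, Z=1, Y=1, U=0, W=1, X=1) weight 1/180
  (V=0, Z=1, Y=1, U=0, W=2, X=0) weight 1/90
  (V=0, Z=1, Y=1, U=0, W=2, X=1) weight 1/180
  (V=0, Z=1, Y=1, U=0, W=3, X=0) weight 1/45
  (V=0, Z=1, Y=1, U=0, W=3, X=1) weight 1/90
  (V=2, Z=1, Y=0, U=0, W=0, X=0) weight 1/480
  … 55 more
Group by Y:
  weight(Y=0) = 1/32
  weight(Y=1) = 31/96
Total weight = 1/32 + 31/96 = 17/48
P(Y=0 | obs) = 1/32 / 17/48 = 3/34
P(Y=1 | obs) = 31/96 / 17/48 = 31/34

P(Y = 1 | obs) = 31/34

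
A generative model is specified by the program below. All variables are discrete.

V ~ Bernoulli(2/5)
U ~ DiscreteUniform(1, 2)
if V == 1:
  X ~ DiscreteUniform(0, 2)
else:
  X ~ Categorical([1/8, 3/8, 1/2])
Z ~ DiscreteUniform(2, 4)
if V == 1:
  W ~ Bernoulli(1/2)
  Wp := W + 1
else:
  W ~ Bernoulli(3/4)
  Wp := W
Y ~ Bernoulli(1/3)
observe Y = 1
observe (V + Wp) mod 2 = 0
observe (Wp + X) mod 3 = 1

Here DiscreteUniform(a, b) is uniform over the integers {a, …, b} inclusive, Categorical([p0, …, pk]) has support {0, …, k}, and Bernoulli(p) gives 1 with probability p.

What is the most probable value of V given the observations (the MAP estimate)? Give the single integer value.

argmax_v P(V = v | obs) = 1

Enumerate traces; 12 have nonzero weight after conditioning:
  (V=0, U=1, X=1, Z=2, W=0, Y=1) weight 1/320
  (V=0, U=1, X=1, Z=3, W=0, Y=1) weight 1/320
  (V=0, U=1, X=1, Z=4, W=0, Y=1) weight 1/320
  (V=0, U=2, X=1, Z=2, W=0, Y=1) weight 1/320
  (V=0, U=2, X=1, Z=3, W=0, Y=1) weight 1/320
  (V=0, U=2, X=1, Z=4, W=0, Y=1) weight 1/320
  (V=1, U=1, X=0, Z=2, W=0, Y=1) weight 1/270
  (V=1, U=1, X=0, Z=3, W=0, Y=1) weight 1/270
  … 4 more
Group by V:
  weight(V=0) = 3/160
  weight(V=1) = 1/45
Total weight = 3/160 + 1/45 = 59/1440
P(V=0 | obs) = 3/160 / 59/1440 = 27/59
P(V=1 | obs) = 1/45 / 59/1440 = 32/59
argmax = 1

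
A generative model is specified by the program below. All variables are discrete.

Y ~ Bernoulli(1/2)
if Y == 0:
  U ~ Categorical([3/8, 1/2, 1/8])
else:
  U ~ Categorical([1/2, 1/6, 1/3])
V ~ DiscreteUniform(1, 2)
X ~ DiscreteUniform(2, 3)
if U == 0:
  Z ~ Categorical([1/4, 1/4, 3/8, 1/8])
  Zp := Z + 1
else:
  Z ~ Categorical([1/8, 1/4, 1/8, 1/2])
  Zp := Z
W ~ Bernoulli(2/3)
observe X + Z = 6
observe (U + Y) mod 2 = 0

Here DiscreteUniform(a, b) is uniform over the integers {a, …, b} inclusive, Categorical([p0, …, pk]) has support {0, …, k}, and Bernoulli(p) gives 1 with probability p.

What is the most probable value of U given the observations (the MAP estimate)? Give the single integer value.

Enumerate traces; 12 have nonzero weight after conditioning:
  (Y=0, U=0, V=1, X=3, Z=3, W=0) weight 1/512
  (Y=0, U=0, V=1, X=3, Z=3, W=1) weight 1/256
  (Y=0, U=0, V=2, X=3, Z=3, W=0) weight 1/512
  (Y=0, U=0, V=2, X=3, Z=3, W=1) weight 1/256
  (Y=0, U=2, V=1, X=3, Z=3, W=0) weight 1/384
  (Y=0, U=2, V=1, X=3, Z=3, W=1) weight 1/192
  (Y=0, U=2, V=2, X=3, Z=3, W=0) weight 1/384
  (Y=0, U=2, V=2, X=3, Z=3, W=1) weight 1/192
  (Y=1, U=1, V=1, X=3, Z=3, W=0) weight 1/288
  … 3 more
Group by U:
  weight(U=0) = 3/256
  weight(U=1) = 1/48
  weight(U=2) = 1/64
Total weight = 3/256 + 1/48 + 1/64 = 37/768
P(U=0 | obs) = 3/256 / 37/768 = 9/37
P(U=1 | obs) = 1/48 / 37/768 = 16/37
P(U=2 | obs) = 1/64 / 37/768 = 12/37
argmax = 1

argmax_v P(U = v | obs) = 1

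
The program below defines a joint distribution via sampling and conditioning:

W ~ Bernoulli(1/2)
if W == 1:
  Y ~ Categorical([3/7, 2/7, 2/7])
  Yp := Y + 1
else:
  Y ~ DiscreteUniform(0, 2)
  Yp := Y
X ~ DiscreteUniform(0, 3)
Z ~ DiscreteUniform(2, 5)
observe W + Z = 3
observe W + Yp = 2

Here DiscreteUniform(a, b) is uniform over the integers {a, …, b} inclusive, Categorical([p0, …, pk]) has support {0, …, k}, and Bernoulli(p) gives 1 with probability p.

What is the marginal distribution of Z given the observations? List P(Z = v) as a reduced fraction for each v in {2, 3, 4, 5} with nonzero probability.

Enumerate traces; 8 have nonzero weight after conditioning:
  (W=0, Y=2, X=0, Z=3) weight 1/96
  (W=0, Y=2, X=1, Z=3) weight 1/96
  (W=0, Y=2, X=2, Z=3) weight 1/96
  (W=0, Y=2, X=3, Z=3) weight 1/96
  (W=1, Y=0, X=0, Z=2) weight 3/224
  (W=1, Y=0, X=1, Z=2) weight 3/224
  (W=1, Y=0, X=2, Z=2) weight 3/224
  (W=1, Y=0, X=3, Z=2) weight 3/224
Group by Z:
  weight(Z=2) = 3/56
  weight(Z=3) = 1/24
Total weight = 3/56 + 1/24 = 2/21
P(Z=2 | obs) = 3/56 / 2/21 = 9/16
P(Z=3 | obs) = 1/24 / 2/21 = 7/16

P(Z=2) = 9/16, P(Z=3) = 7/16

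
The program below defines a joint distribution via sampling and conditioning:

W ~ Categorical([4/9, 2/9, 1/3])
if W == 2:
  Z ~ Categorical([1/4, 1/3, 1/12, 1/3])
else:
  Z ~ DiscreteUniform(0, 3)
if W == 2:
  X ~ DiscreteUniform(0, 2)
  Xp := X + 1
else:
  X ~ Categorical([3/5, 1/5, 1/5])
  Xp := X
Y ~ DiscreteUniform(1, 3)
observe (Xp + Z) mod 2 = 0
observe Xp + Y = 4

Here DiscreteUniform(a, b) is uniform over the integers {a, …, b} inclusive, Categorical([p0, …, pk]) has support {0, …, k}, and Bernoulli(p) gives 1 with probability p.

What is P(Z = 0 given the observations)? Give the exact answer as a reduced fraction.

Enumerate traces; 14 have nonzero weight after conditioning:
  (W=0, Z=0, X=2, Y=2) weight 1/135
  (W=0, Z=1, X=1, Y=3) weight 1/135
  (W=0, Z=2, X=2, Y=2) weight 1/135
  (W=0, Z=3, X=1, Y=3) weight 1/135
  (W=1, Z=0, X=2, Y=2) weight 1/270
  (W=1, Z=1, X=1, Y=3) weight 1/270
  (W=1, Z=2, X=2, Y=2) weight 1/270
  (W=1, Z=3, X=1, Y=3) weight 1/270
  … 6 more
Group by Z:
  weight(Z=0) = 11/540
  weight(Z=1) = 29/810
  weight(Z=2) = 23/1620
  weight(Z=3) = 29/810
Total weight = 11/540 + 29/810 + 23/1620 + 29/810 = 43/405
P(Z=0 | obs) = 11/540 / 43/405 = 33/172
P(Z=1 | obs) = 29/810 / 43/405 = 29/86
P(Z=2 | obs) = 23/1620 / 43/405 = 23/172
P(Z=3 | obs) = 29/810 / 43/405 = 29/86

P(Z = 0 | obs) = 33/172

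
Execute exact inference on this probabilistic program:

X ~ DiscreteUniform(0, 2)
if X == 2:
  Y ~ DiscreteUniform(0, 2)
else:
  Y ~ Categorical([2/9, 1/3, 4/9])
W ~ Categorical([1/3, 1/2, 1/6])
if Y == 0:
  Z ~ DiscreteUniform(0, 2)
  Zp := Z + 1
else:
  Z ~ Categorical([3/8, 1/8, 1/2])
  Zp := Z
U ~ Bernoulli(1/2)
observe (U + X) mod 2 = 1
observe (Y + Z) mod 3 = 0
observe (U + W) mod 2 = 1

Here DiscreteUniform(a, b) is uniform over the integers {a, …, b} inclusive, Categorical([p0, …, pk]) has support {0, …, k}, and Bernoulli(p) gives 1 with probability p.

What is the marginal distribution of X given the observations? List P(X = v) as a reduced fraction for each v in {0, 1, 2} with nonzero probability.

P(X=0) = 64/197, P(X=1) = 64/197, P(X=2) = 69/197

Enumerate traces; 15 have nonzero weight after conditioning:
  (X=0, Y=0, W=0, Z=0, U=1) weight 1/243
  (X=0, Y=0, W=2, Z=0, U=1) weight 1/486
  (X=0, Y=1, W=0, Z=2, U=1) weight 1/108
  (X=0, Y=1, W=2, Z=2, U=1) weight 1/216
  (X=0, Y=2, W=0, Z=1, U=1) weight 1/324
  (X=0, Y=2, W=2, Z=1, U=1) weight 1/648
  (X=1, Y=0, W=1, Z=0, U=0) weight 1/162
  (X=1, Y=1, W=1, Z=2, U=0) weight 1/72
  (X=2, Y=0, W=0, Z=0, U=1) weight 1/162
  … 6 more
Group by X:
  weight(X=0) = 2/81
  weight(X=1) = 2/81
  weight(X=2) = 23/864
Total weight = 2/81 + 2/81 + 23/864 = 197/2592
P(X=0 | obs) = 2/81 / 197/2592 = 64/197
P(X=1 | obs) = 2/81 / 197/2592 = 64/197
P(X=2 | obs) = 23/864 / 197/2592 = 69/197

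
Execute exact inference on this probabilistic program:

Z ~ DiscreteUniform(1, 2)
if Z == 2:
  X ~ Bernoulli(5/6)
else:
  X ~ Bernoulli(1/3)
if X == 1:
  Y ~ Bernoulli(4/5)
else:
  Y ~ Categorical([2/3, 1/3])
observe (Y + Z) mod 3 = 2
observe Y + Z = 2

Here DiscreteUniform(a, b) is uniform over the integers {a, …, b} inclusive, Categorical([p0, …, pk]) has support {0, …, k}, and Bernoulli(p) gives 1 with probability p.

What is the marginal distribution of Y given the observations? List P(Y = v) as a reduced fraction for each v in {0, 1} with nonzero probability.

Enumerate traces; 4 have nonzero weight after conditioning:
  (Z=1, X=0, Y=1) weight 1/9
  (Z=1, X=1, Y=1) weight 2/15
  (Z=2, X=0, Y=0) weight 1/18
  (Z=2, X=1, Y=0) weight 1/12
Group by Y:
  weight(Y=0) = 5/36
  weight(Y=1) = 11/45
Total weight = 5/36 + 11/45 = 23/60
P(Y=0 | obs) = 5/36 / 23/60 = 25/69
P(Y=1 | obs) = 11/45 / 23/60 = 44/69

P(Y=0) = 25/69, P(Y=1) = 44/69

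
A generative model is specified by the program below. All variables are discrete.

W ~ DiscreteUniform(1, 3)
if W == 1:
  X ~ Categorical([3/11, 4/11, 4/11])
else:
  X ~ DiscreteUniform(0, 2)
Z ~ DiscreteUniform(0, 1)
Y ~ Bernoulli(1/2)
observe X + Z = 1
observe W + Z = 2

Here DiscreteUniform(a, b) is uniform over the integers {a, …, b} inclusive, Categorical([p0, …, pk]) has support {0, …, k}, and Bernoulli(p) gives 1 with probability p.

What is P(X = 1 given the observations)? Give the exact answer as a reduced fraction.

P(X = 1 | obs) = 11/20

Enumerate traces; 4 have nonzero weight after conditioning:
  (W=1, X=0, Z=1, Y=0) weight 1/44
  (W=1, X=0, Z=1, Y=1) weight 1/44
  (W=2, X=1, Z=0, Y=0) weight 1/36
  (W=2, X=1, Z=0, Y=1) weight 1/36
Group by X:
  weight(X=0) = 1/22
  weight(X=1) = 1/18
Total weight = 1/22 + 1/18 = 10/99
P(X=0 | obs) = 1/22 / 10/99 = 9/20
P(X=1 | obs) = 1/18 / 10/99 = 11/20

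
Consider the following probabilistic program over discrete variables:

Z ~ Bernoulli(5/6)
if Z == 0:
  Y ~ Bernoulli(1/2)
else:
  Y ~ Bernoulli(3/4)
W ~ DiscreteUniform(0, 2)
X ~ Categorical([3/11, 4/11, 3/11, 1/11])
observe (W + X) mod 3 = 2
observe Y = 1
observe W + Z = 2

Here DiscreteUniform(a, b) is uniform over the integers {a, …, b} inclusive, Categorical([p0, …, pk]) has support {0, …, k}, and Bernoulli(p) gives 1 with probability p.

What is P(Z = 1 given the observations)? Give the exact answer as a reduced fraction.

P(Z = 1 | obs) = 15/17

Enumerate traces; 3 have nonzero weight after conditioning:
  (Z=0, Y=1, W=2, X=0) weight 1/132
  (Z=0, Y=1, W=2, X=3) weight 1/396
  (Z=1, Y=1, W=1, X=1) weight 5/66
Group by Z:
  weight(Z=0) = 1/99
  weight(Z=1) = 5/66
Total weight = 1/99 + 5/66 = 17/198
P(Z=0 | obs) = 1/99 / 17/198 = 2/17
P(Z=1 | obs) = 5/66 / 17/198 = 15/17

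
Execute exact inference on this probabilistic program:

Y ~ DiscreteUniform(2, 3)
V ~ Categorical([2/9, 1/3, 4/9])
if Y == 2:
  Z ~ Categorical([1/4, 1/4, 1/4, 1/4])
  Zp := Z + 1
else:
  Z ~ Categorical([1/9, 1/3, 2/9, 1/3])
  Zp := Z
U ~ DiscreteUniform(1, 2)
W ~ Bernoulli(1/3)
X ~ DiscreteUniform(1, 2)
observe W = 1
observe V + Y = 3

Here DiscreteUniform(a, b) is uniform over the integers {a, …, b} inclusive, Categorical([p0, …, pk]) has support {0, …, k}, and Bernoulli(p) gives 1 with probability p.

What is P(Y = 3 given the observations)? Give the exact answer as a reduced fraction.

Enumerate traces; 32 have nonzero weight after conditioning:
  (Y=2, V=1, Z=0, U=1, W=1, X=1) weight 1/288
  (Y=2, V=1, Z=0, U=1, W=1, X=2) weight 1/288
  (Y=2, V=1, Z=0, U=2, W=1, X=1) weight 1/288
  (Y=2, V=1, Z=0, U=2, W=1, X=2) weight 1/288
  (Y=2, V=1, Z=1, U=1, W=1, X=1) weight 1/288
  (Y=2, V=1, Z=1, U=1, W=1, X=2) weight 1/288
  (Y=2, V=1, Z=1, U=2, W=1, X=1) weight 1/288
  (Y=2, V=1, Z=1, U=2, W=1, X=2) weight 1/288
  (Y=3, V=0, Z=0, U=1, W=1, X=1) weight 1/972
  … 23 more
Group by Y:
  weight(Y=2) = 1/18
  weight(Y=3) = 1/27
Total weight = 1/18 + 1/27 = 5/54
P(Y=2 | obs) = 1/18 / 5/54 = 3/5
P(Y=3 | obs) = 1/27 / 5/54 = 2/5

P(Y = 3 | obs) = 2/5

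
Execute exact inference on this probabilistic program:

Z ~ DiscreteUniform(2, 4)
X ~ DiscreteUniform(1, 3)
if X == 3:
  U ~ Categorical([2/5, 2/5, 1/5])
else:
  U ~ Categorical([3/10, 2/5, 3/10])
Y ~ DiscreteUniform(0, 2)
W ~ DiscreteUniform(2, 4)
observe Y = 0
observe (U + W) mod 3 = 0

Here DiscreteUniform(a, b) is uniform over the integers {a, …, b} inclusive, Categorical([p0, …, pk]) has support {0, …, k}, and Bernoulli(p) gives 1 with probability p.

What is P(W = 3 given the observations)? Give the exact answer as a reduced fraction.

P(W = 3 | obs) = 1/3

Enumerate traces; 27 have nonzero weight after conditioning:
  (Z=2, X=1, U=0, Y=0, W=3) weight 1/270
  (Z=2, X=1, U=1, Y=0, W=2) weight 2/405
  (Z=2, X=1, U=2, Y=0, W=4) weight 1/270
  (Z=2, X=2, U=0, Y=0, W=3) weight 1/270
  (Z=2, X=2, U=1, Y=0, W=2) weight 2/405
  (Z=2, X=2, U=2, Y=0, W=4) weight 1/270
  (Z=2, X=3, U=0, Y=0, W=3) weight 2/405
  (Z=2, X=3, U=1, Y=0, W=2) weight 2/405
  … 19 more
Group by W:
  weight(W=2) = 2/45
  weight(W=3) = 1/27
  weight(W=4) = 4/135
Total weight = 2/45 + 1/27 + 4/135 = 1/9
P(W=2 | obs) = 2/45 / 1/9 = 2/5
P(W=3 | obs) = 1/27 / 1/9 = 1/3
P(W=4 | obs) = 4/135 / 1/9 = 4/15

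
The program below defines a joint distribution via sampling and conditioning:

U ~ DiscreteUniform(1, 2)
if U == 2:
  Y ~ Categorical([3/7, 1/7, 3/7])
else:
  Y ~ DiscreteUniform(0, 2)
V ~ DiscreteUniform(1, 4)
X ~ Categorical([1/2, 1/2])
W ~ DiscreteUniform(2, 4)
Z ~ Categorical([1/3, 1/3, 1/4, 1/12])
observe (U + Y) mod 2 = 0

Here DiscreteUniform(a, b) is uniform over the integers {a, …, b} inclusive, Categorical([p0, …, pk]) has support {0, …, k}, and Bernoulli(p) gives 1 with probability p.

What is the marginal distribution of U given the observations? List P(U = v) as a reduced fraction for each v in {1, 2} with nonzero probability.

P(U=1) = 7/25, P(U=2) = 18/25

Enumerate traces; 288 have nonzero weight after conditioning:
  (U=1, Y=1, V=1, X=0, W=2, Z=0) weight 1/432
  (U=1, Y=1, V=1, X=0, W=2, Z=1) weight 1/432
  (U=1, Y=1, V=1, X=0, W=2, Z=2) weight 1/576
  (U=1, Y=1, V=1, X=0, W=2, Z=3) weight 1/1728
  (U=1, Y=1, V=1, X=0, W=3, Z=0) weight 1/432
  (U=1, Y=1, V=1, X=0, W=3, Z=1) weight 1/432
  (U=1, Y=1, V=1, X=0, W=3, Z=2) weight 1/576
  (U=1, Y=1, V=1, X=0, W=3, Z=3) weight 1/1728
  (U=2, Y=0, V=1, X=0, W=2, Z=0) weight 1/336
  … 279 more
Group by U:
  weight(U=1) = 1/6
  weight(U=2) = 3/7
Total weight = 1/6 + 3/7 = 25/42
P(U=1 | obs) = 1/6 / 25/42 = 7/25
P(U=2 | obs) = 3/7 / 25/42 = 18/25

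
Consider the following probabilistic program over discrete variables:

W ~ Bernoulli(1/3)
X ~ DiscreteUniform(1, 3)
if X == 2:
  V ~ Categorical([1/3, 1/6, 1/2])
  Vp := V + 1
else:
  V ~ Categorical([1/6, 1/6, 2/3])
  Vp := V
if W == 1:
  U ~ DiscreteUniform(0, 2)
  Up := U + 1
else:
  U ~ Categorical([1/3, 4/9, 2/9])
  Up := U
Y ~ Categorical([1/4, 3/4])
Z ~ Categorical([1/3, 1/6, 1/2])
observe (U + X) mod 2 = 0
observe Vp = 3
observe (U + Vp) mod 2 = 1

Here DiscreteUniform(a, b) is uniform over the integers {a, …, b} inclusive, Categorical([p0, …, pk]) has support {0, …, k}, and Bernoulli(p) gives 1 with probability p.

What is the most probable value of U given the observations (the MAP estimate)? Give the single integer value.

argmax_v P(U = v | obs) = 0

Enumerate traces; 24 have nonzero weight after conditioning:
  (W=0, X=2, V=2, U=0, Y=0, Z=0) weight 1/324
  (W=0, X=2, V=2, U=0, Y=0, Z=1) weight 1/648
  (W=0, X=2, V=2, U=0, Y=0, Z=2) weight 1/216
  (W=0, X=2, V=2, U=0, Y=1, Z=0) weight 1/108
  (W=0, X=2, V=2, U=0, Y=1, Z=1) weight 1/216
  (W=0, X=2, V=2, U=0, Y=1, Z=2) weight 1/72
  (W=0, X=2, V=2, U=2, Y=0, Z=0) weight 1/486
  (W=0, X=2, V=2, U=2, Y=0, Z=1) weight 1/972
  … 16 more
Group by U:
  weight(U=0) = 1/18
  weight(U=2) = 7/162
Total weight = 1/18 + 7/162 = 8/81
P(U=0 | obs) = 1/18 / 8/81 = 9/16
P(U=2 | obs) = 7/162 / 8/81 = 7/16
argmax = 0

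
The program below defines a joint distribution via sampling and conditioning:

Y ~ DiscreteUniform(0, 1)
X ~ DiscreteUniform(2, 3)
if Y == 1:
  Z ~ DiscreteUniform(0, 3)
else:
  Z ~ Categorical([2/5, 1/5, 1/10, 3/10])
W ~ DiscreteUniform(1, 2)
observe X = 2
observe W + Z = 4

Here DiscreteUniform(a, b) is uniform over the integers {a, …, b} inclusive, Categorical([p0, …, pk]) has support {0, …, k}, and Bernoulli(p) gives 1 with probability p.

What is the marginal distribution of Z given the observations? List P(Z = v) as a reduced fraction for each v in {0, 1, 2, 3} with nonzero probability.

P(Z=2) = 7/18, P(Z=3) = 11/18

Enumerate traces; 4 have nonzero weight after conditioning:
  (Y=0, X=2, Z=2, W=2) weight 1/80
  (Y=0, X=2, Z=3, W=1) weight 3/80
  (Y=1, X=2, Z=2, W=2) weight 1/32
  (Y=1, X=2, Z=3, W=1) weight 1/32
Group by Z:
  weight(Z=2) = 7/160
  weight(Z=3) = 11/160
Total weight = 7/160 + 11/160 = 9/80
P(Z=2 | obs) = 7/160 / 9/80 = 7/18
P(Z=3 | obs) = 11/160 / 9/80 = 11/18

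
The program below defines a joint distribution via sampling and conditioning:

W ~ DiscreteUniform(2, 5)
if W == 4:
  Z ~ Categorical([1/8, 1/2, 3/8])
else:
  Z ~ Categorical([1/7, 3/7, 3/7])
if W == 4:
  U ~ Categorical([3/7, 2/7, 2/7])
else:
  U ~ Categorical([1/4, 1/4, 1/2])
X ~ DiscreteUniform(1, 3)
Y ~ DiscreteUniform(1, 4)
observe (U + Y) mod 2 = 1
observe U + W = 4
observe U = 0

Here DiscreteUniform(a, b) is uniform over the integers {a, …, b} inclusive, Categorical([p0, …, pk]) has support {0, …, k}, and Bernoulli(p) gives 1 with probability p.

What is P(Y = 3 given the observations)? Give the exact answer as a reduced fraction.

P(Y = 3 | obs) = 1/2

Enumerate traces; 18 have nonzero weight after conditioning:
  (W=4, Z=0, U=0, X=1, Y=1) weight 1/896
  (W=4, Z=0, U=0, X=1, Y=3) weight 1/896
  (W=4, Z=0, U=0, X=2, Y=1) weight 1/896
  (W=4, Z=0, U=0, X=2, Y=3) weight 1/896
  (W=4, Z=0, U=0, X=3, Y=1) weight 1/896
  (W=4, Z=0, U=0, X=3, Y=3) weight 1/896
  (W=4, Z=1, U=0, X=1, Y=1) weight 1/224
  (W=4, Z=1, U=0, X=1, Y=3) weight 1/224
  … 10 more
Group by Y:
  weight(Y=1) = 3/112
  weight(Y=3) = 3/112
Total weight = 3/112 + 3/112 = 3/56
P(Y=1 | obs) = 3/112 / 3/56 = 1/2
P(Y=3 | obs) = 3/112 / 3/56 = 1/2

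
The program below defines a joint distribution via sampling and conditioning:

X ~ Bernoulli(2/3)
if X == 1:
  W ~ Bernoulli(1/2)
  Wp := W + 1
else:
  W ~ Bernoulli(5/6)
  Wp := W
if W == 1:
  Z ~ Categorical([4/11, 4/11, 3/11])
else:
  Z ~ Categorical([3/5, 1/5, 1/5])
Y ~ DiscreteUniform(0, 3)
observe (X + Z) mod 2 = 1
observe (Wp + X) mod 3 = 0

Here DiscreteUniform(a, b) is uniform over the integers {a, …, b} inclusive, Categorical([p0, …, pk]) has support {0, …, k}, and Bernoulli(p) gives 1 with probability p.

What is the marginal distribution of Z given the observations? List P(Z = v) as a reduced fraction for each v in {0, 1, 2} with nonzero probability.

P(Z=0) = 120/221, P(Z=1) = 11/221, P(Z=2) = 90/221

Enumerate traces; 12 have nonzero weight after conditioning:
  (X=0, W=0, Z=1, Y=0) weight 1/360
  (X=0, W=0, Z=1, Y=1) weight 1/360
  (X=0, W=0, Z=1, Y=2) weight 1/360
  (X=0, W=0, Z=1, Y=3) weight 1/360
  (X=1, W=1, Z=0, Y=0) weight 1/33
  (X=1, W=1, Z=0, Y=1) weight 1/33
  (X=1, W=1, Z=0, Y=2) weight 1/33
  (X=1, W=1, Z=0, Y=3) weight 1/33
  (X=1, W=1, Z=2, Y=0) weight 1/44
  … 3 more
Group by Z:
  weight(Z=0) = 4/33
  weight(Z=1) = 1/90
  weight(Z=2) = 1/11
Total weight = 4/33 + 1/90 + 1/11 = 221/990
P(Z=0 | obs) = 4/33 / 221/990 = 120/221
P(Z=1 | obs) = 1/90 / 221/990 = 11/221
P(Z=2 | obs) = 1/11 / 221/990 = 90/221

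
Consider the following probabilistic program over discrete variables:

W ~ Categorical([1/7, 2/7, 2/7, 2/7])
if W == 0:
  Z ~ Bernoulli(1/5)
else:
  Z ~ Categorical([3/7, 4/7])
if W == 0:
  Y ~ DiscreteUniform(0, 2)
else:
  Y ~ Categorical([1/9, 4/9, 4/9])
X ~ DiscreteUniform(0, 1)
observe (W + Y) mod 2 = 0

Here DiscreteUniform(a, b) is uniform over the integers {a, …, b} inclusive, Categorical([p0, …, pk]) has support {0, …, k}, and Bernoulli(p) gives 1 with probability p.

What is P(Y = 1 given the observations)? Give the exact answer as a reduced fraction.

P(Y = 1 | obs) = 1/2

Enumerate traces; 24 have nonzero weight after conditioning:
  (W=0, Z=0, Y=0, X=0) weight 2/105
  (W=0, Z=0, Y=0, X=1) weight 2/105
  (W=0, Z=0, Y=2, X=0) weight 2/105
  (W=0, Z=0, Y=2, X=1) weight 2/105
  (W=0, Z=1, Y=0, X=0) weight 1/210
  (W=0, Z=1, Y=0, X=1) weight 1/210
  (W=0, Z=1, Y=2, X=0) weight 1/210
  (W=0, Z=1, Y=2, X=1) weight 1/210
  (W=1, Z=0, Y=1, X=0) weight 4/147
  … 15 more
Group by Y:
  weight(Y=0) = 5/63
  weight(Y=1) = 16/63
  weight(Y=2) = 11/63
Total weight = 5/63 + 16/63 + 11/63 = 32/63
P(Y=0 | obs) = 5/63 / 32/63 = 5/32
P(Y=1 | obs) = 16/63 / 32/63 = 1/2
P(Y=2 | obs) = 11/63 / 32/63 = 11/32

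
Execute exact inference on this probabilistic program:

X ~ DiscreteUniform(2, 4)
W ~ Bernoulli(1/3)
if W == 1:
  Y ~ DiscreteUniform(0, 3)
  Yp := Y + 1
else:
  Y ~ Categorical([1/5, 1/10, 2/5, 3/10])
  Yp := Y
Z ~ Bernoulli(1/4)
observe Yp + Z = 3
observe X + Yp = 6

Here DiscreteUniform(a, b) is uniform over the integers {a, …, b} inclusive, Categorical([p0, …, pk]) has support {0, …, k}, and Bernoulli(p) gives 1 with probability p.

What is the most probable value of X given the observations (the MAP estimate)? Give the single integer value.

Enumerate traces; 4 have nonzero weight after conditioning:
  (X=3, W=0, Y=3, Z=0) weight 1/20
  (X=3, W=1, Y=2, Z=0) weight 1/48
  (X=4, W=0, Y=2, Z=1) weight 1/45
  (X=4, W=1, Y=1, Z=1) weight 1/144
Group by X:
  weight(X=3) = 17/240
  weight(X=4) = 7/240
Total weight = 17/240 + 7/240 = 1/10
P(X=3 | obs) = 17/240 / 1/10 = 17/24
P(X=4 | obs) = 7/240 / 1/10 = 7/24
argmax = 3

argmax_v P(X = v | obs) = 3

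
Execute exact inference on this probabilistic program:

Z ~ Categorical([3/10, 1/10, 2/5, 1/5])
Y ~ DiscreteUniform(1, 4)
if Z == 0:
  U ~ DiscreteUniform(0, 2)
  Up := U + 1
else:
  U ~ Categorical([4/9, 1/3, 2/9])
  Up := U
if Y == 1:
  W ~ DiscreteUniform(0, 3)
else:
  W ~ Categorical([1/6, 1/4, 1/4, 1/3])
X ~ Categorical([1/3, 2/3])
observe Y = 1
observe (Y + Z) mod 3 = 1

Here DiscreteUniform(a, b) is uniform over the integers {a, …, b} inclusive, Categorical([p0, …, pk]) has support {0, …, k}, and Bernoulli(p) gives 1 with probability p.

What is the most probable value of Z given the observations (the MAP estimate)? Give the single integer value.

argmax_v P(Z = v | obs) = 0

Enumerate traces; 48 have nonzero weight after conditioning:
  (Z=0, Y=1, U=0, W=0, X=0) weight 1/480
  (Z=0, Y=1, U=0, W=0, X=1) weight 1/240
  (Z=0, Y=1, U=0, W=1, X=0) weight 1/480
  (Z=0, Y=1, U=0, W=1, X=1) weight 1/240
  (Z=0, Y=1, U=0, W=2, X=0) weight 1/480
  (Z=0, Y=1, U=0, W=2, X=1) weight 1/240
  (Z=0, Y=1, U=0, W=3, X=0) weight 1/480
  (Z=0, Y=1, U=0, W=3, X=1) weight 1/240
  (Z=3, Y=1, U=0, W=0, X=0) weight 1/540
  … 39 more
Group by Z:
  weight(Z=0) = 3/40
  weight(Z=3) = 1/20
Total weight = 3/40 + 1/20 = 1/8
P(Z=0 | obs) = 3/40 / 1/8 = 3/5
P(Z=3 | obs) = 1/20 / 1/8 = 2/5
argmax = 0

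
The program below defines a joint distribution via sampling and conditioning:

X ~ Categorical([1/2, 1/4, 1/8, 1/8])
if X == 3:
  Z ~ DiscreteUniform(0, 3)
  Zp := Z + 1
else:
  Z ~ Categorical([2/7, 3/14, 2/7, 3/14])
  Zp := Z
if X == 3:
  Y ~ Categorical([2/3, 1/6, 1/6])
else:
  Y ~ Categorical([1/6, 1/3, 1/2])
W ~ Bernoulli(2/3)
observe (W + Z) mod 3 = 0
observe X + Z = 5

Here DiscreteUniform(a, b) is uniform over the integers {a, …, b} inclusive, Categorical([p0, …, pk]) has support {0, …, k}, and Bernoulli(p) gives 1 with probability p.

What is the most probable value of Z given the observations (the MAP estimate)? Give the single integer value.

argmax_v P(Z = v | obs) = 2

Enumerate traces; 6 have nonzero weight after conditioning:
  (X=2, Z=3, Y=0, W=0) weight 1/672
  (X=2, Z=3, Y=1, W=0) weight 1/336
  (X=2, Z=3, Y=2, W=0) weight 1/224
  (X=3, Z=2, Y=0, W=1) weight 1/72
  (X=3, Z=2, Y=1, W=1) weight 1/288
  (X=3, Z=2, Y=2, W=1) weight 1/288
Group by Z:
  weight(Z=2) = 1/48
  weight(Z=3) = 1/112
Total weight = 1/48 + 1/112 = 5/168
P(Z=2 | obs) = 1/48 / 5/168 = 7/10
P(Z=3 | obs) = 1/112 / 5/168 = 3/10
argmax = 2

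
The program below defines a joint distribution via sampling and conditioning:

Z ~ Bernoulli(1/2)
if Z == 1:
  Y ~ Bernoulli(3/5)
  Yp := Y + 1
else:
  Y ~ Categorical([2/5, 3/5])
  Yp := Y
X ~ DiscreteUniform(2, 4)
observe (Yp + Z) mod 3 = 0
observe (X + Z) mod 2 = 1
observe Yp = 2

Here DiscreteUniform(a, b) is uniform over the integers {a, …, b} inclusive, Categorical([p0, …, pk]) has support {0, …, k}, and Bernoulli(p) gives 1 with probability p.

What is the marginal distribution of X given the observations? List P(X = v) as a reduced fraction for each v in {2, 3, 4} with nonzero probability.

P(X=2) = 1/2, P(X=4) = 1/2

Enumerate traces; 2 have nonzero weight after conditioning:
  (Z=1, Y=1, X=2) weight 1/10
  (Z=1, Y=1, X=4) weight 1/10
Group by X:
  weight(X=2) = 1/10
  weight(X=4) = 1/10
Total weight = 1/10 + 1/10 = 1/5
P(X=2 | obs) = 1/10 / 1/5 = 1/2
P(X=4 | obs) = 1/10 / 1/5 = 1/2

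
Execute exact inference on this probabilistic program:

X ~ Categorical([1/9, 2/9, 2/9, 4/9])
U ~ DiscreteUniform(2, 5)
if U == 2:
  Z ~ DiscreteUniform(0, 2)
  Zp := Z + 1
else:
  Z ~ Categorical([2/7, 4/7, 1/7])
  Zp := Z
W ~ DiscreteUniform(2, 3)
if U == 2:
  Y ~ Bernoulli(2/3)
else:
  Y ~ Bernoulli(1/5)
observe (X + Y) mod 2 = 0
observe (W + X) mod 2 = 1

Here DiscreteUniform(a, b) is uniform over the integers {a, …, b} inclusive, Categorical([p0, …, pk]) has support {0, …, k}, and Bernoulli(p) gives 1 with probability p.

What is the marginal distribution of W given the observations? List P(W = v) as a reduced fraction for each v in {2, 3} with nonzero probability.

Enumerate traces; 48 have nonzero weight after conditioning:
  (X=0, U=2, Z=0, W=3, Y=0) weight 1/648
  (X=0, U=2, Z=1, W=3, Y=0) weight 1/648
  (X=0, U=2, Z=2, W=3, Y=0) weight 1/648
  (X=0, U=3, Z=0, W=3, Y=0) weight 1/315
  (X=0, U=3, Z=1, W=3, Y=0) weight 2/315
  (X=0, U=3, Z=2, W=3, Y=0) weight 1/630
  (X=0, U=4, Z=0, W=3, Y=0) weight 1/315
  (X=0, U=4, Z=1, W=3, Y=0) weight 2/315
  (X=1, U=2, Z=0, W=2, Y=1) weight 1/162
  … 39 more
Group by W:
  weight(W=2) = 19/180
  weight(W=3) = 41/360
Total weight = 19/180 + 41/360 = 79/360
P(W=2 | obs) = 19/180 / 79/360 = 38/79
P(W=3 | obs) = 41/360 / 79/360 = 41/79

P(W=2) = 38/79, P(W=3) = 41/79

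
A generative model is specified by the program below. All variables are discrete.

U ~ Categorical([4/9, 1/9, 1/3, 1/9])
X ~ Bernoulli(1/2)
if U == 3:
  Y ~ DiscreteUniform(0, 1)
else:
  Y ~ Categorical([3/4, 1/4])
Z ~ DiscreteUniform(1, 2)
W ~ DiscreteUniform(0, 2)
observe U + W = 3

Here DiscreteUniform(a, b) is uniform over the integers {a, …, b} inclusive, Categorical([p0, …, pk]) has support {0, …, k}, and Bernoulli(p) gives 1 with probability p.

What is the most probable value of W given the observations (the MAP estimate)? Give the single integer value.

Enumerate traces; 24 have nonzero weight after conditioning:
  (U=1, X=0, Y=0, Z=1, W=2) weight 1/144
  (U=1, X=0, Y=0, Z=2, W=2) weight 1/144
  (U=1, X=0, Y=1, Z=1, W=2) weight 1/432
  (U=1, X=0, Y=1, Z=2, W=2) weight 1/432
  (U=1, X=1, Y=0, Z=1, W=2) weight 1/144
  (U=1, X=1, Y=0, Z=2, W=2) weight 1/144
  (U=1, X=1, Y=1, Z=1, W=2) weight 1/432
  (U=1, X=1, Y=1, Z=2, W=2) weight 1/432
  (U=2, X=0, Y=0, Z=1, W=1) weight 1/48
  (U=3, X=0, Y=0, Z=1, W=0) weight 1/216
  … 14 more
Group by W:
  weight(W=0) = 1/27
  weight(W=1) = 1/9
  weight(W=2) = 1/27
Total weight = 1/27 + 1/9 + 1/27 = 5/27
P(W=0 | obs) = 1/27 / 5/27 = 1/5
P(W=1 | obs) = 1/9 / 5/27 = 3/5
P(W=2 | obs) = 1/27 / 5/27 = 1/5
argmax = 1

argmax_v P(W = v | obs) = 1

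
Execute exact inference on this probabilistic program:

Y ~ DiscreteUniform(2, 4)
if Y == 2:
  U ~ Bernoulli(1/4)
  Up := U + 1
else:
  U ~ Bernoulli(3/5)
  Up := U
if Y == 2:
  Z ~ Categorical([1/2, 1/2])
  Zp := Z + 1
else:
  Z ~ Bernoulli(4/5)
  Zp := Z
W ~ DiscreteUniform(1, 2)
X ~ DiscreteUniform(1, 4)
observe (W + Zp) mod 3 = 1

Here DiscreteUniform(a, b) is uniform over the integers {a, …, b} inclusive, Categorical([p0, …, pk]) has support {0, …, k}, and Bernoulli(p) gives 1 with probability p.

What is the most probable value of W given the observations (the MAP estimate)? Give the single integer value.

argmax_v P(W = v | obs) = 2

Enumerate traces; 24 have nonzero weight after conditioning:
  (Y=2, U=0, Z=1, W=2, X=1) weight 1/64
  (Y=2, U=0, Z=1, W=2, X=2) weight 1/64
  (Y=2, U=0, Z=1, W=2, X=3) weight 1/64
  (Y=2, U=0, Z=1, W=2, X=4) weight 1/64
  (Y=2, U=1, Z=1, W=2, X=1) weight 1/192
  (Y=2, U=1, Z=1, W=2, X=2) weight 1/192
  (Y=2, U=1, Z=1, W=2, X=3) weight 1/192
  (Y=2, U=1, Z=1, W=2, X=4) weight 1/192
  (Y=3, U=0, Z=0, W=1, X=1) weight 1/300
  … 15 more
Group by W:
  weight(W=1) = 1/15
  weight(W=2) = 1/12
Total weight = 1/15 + 1/12 = 3/20
P(W=1 | obs) = 1/15 / 3/20 = 4/9
P(W=2 | obs) = 1/12 / 3/20 = 5/9
argmax = 2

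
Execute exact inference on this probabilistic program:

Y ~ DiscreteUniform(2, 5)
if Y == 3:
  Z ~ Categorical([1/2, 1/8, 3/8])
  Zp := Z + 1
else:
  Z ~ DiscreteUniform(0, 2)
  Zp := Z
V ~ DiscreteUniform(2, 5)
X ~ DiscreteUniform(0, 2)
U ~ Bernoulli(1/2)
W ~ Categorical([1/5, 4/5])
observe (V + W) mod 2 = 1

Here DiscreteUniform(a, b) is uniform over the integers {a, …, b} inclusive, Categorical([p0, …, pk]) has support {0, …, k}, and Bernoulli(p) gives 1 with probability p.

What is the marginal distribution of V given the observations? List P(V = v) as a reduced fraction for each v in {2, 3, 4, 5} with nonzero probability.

P(V=2) = 2/5, P(V=3) = 1/10, P(V=4) = 2/5, P(V=5) = 1/10

Enumerate traces; 288 have nonzero weight after conditioning:
  (Y=2, Z=0, V=2, X=0, U=0, W=1) weight 1/360
  (Y=2, Z=0, V=2, X=0, U=1, W=1) weight 1/360
  (Y=2, Z=0, V=2, X=1, U=0, W=1) weight 1/360
  (Y=2, Z=0, V=2, X=1, U=1, W=1) weight 1/360
  (Y=2, Z=0, V=2, X=2, U=0, W=1) weight 1/360
  (Y=2, Z=0, V=2, X=2, U=1, W=1) weight 1/360
  (Y=2, Z=0, V=3, X=0, U=0, W=0) weight 1/1440
  (Y=2, Z=0, V=3, X=0, U=1, W=0) weight 1/1440
  (Y=2, Z=0, V=4, X=0, U=0, W=1) weight 1/360
  (Y=2, Z=0, V=5, X=0, U=0, W=0) weight 1/1440
  … 278 more
Group by V:
  weight(V=2) = 1/5
  weight(V=3) = 1/20
  weight(V=4) = 1/5
  weight(V=5) = 1/20
Total weight = 1/5 + 1/20 + 1/5 + 1/20 = 1/2
P(V=2 | obs) = 1/5 / 1/2 = 2/5
P(V=3 | obs) = 1/20 / 1/2 = 1/10
P(V=4 | obs) = 1/5 / 1/2 = 2/5
P(V=5 | obs) = 1/20 / 1/2 = 1/10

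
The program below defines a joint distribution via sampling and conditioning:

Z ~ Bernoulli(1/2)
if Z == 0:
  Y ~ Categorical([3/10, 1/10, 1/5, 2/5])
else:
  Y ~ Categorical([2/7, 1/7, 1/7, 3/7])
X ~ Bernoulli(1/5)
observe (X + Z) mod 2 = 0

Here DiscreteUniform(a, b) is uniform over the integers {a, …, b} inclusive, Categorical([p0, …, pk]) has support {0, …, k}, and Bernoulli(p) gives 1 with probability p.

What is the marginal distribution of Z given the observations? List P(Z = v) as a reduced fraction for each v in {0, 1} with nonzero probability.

Enumerate traces; 8 have nonzero weight after conditioning:
  (Z=0, Y=0, X=0) weight 3/25
  (Z=0, Y=1, X=0) weight 1/25
  (Z=0, Y=2, X=0) weight 2/25
  (Z=0, Y=3, X=0) weight 4/25
  (Z=1, Y=0, X=1) weight 1/35
  (Z=1, Y=1, X=1) weight 1/70
  (Z=1, Y=2, X=1) weight 1/70
  (Z=1, Y=3, X=1) weight 3/70
Group by Z:
  weight(Z=0) = 2/5
  weight(Z=1) = 1/10
Total weight = 2/5 + 1/10 = 1/2
P(Z=0 | obs) = 2/5 / 1/2 = 4/5
P(Z=1 | obs) = 1/10 / 1/2 = 1/5

P(Z=0) = 4/5, P(Z=1) = 1/5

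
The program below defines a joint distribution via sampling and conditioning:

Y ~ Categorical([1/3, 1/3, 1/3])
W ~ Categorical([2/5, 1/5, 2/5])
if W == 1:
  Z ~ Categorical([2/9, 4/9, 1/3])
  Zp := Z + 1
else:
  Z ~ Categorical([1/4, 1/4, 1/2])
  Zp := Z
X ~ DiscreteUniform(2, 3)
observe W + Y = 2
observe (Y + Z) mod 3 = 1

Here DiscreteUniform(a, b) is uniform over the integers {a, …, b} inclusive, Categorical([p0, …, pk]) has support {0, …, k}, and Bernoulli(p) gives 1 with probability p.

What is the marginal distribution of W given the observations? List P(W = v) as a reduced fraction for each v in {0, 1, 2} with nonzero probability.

P(W=0) = 18/31, P(W=1) = 4/31, P(W=2) = 9/31

Enumerate traces; 6 have nonzero weight after conditioning:
  (Y=0, W=2, Z=1, X=2) weight 1/60
  (Y=0, W=2, Z=1, X=3) weight 1/60
  (Y=1, W=1, Z=0, X=2) weight 1/135
  (Y=1, W=1, Z=0, X=3) weight 1/135
  (Y=2, W=0, Z=2, X=2) weight 1/30
  (Y=2, W=0, Z=2, X=3) weight 1/30
Group by W:
  weight(W=0) = 1/15
  weight(W=1) = 2/135
  weight(W=2) = 1/30
Total weight = 1/15 + 2/135 + 1/30 = 31/270
P(W=0 | obs) = 1/15 / 31/270 = 18/31
P(W=1 | obs) = 2/135 / 31/270 = 4/31
P(W=2 | obs) = 1/30 / 31/270 = 9/31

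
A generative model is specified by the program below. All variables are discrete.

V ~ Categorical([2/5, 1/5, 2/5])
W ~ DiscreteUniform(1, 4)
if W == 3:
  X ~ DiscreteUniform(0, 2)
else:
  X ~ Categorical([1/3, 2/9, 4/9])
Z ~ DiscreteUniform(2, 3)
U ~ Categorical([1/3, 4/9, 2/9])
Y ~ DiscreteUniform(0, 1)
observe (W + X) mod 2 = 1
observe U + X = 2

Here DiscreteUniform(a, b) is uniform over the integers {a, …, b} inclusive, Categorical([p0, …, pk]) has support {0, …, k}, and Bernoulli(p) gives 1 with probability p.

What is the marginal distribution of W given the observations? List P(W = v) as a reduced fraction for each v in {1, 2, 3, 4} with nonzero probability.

P(W=1) = 18/49, P(W=2) = 8/49, P(W=3) = 15/49, P(W=4) = 8/49

Enumerate traces; 72 have nonzero weight after conditioning:
  (V=0, W=1, X=0, Z=2, U=2, Y=0) weight 1/540
  (V=0, W=1, X=0, Z=2, U=2, Y=1) weight 1/540
  (V=0, W=1, X=0, Z=3, U=2, Y=0) weight 1/540
  (V=0, W=1, X=0, Z=3, U=2, Y=1) weight 1/540
  (V=0, W=1, X=2, Z=2, U=0, Y=0) weight 1/270
  (V=0, W=1, X=2, Z=2, U=0, Y=1) weight 1/270
  (V=0, W=1, X=2, Z=3, U=0, Y=0) weight 1/270
  (V=0, W=1, X=2, Z=3, U=0, Y=1) weight 1/270
  (V=0, W=2, X=1, Z=2, U=1, Y=0) weight 1/405
  (V=0, W=3, X=0, Z=2, U=2, Y=0) weight 1/540
  … 62 more
Group by W:
  weight(W=1) = 1/18
  weight(W=2) = 2/81
  weight(W=3) = 5/108
  weight(W=4) = 2/81
Total weight = 1/18 + 2/81 + 5/108 + 2/81 = 49/324
P(W=1 | obs) = 1/18 / 49/324 = 18/49
P(W=2 | obs) = 2/81 / 49/324 = 8/49
P(W=3 | obs) = 5/108 / 49/324 = 15/49
P(W=4 | obs) = 2/81 / 49/324 = 8/49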